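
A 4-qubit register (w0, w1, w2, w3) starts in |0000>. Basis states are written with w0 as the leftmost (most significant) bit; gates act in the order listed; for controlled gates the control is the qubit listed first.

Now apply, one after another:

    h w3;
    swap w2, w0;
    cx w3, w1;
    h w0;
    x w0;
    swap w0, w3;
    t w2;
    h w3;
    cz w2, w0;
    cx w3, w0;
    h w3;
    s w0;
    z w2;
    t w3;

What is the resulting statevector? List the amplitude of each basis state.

After the circuit, the state carries amplitude 1/2 on |0000>, exp(I*pi/4)/2 on |0001>, I/2 on |1100>, exp(3*I*pi/4)/2 on |1101>, and 0 on every other basis state.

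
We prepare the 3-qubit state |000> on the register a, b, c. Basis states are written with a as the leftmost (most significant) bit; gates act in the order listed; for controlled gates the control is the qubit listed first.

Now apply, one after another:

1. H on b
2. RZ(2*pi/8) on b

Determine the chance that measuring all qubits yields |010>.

The probability of measuring |010> is 1/2.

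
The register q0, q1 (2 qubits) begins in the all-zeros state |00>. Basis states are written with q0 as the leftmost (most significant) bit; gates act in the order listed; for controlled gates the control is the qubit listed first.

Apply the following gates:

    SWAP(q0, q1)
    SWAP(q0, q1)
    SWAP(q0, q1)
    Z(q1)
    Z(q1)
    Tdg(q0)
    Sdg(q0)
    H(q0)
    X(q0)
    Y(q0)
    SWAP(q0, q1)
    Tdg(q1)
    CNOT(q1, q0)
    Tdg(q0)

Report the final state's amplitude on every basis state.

After the circuit, the state carries amplitude -sqrt(2)*I/2 on |00>, 0 on |01>, 0 on |10>, sqrt(2)/2 on |11>. Key observation: the block from step 2 through step 3 cancels to the identity and can be dropped.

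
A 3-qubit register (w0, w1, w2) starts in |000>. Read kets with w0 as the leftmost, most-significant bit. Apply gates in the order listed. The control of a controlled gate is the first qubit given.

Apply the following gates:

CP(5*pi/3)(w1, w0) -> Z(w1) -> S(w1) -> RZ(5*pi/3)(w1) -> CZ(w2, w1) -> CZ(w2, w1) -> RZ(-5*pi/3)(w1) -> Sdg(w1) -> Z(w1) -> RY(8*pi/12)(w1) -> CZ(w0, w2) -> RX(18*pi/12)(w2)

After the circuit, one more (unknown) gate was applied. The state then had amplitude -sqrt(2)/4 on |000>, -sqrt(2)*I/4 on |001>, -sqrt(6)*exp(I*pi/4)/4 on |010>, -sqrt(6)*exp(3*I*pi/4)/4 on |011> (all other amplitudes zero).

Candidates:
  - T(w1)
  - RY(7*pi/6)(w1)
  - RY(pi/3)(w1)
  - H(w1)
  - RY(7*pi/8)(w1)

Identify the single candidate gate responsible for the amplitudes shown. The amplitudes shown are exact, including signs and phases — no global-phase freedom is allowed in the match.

The applied gate was T(w1). Key observation: the block from step 2 through step 9 cancels to the identity and can be dropped.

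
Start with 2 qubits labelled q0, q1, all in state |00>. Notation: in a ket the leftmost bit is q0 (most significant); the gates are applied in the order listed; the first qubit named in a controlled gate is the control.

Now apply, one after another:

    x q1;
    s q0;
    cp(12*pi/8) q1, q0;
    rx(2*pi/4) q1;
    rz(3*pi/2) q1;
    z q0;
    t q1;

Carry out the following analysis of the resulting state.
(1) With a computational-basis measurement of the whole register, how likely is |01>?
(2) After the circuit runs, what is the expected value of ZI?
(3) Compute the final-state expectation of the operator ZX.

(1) A full measurement returns |01> with probability 1/2.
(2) The observable ZI averages to 1.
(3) The expectation value of ZX is sqrt(2)/2.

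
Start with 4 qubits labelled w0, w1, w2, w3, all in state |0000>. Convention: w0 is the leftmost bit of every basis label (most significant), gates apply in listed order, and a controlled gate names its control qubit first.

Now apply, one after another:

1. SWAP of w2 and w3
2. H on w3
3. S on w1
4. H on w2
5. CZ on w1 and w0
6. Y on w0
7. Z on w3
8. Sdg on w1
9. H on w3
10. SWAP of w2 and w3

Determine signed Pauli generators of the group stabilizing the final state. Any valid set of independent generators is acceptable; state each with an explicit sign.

The stabilizer group can be generated by +IIIX, -ZIII, +IZII, -IIZI, among other valid generating sets.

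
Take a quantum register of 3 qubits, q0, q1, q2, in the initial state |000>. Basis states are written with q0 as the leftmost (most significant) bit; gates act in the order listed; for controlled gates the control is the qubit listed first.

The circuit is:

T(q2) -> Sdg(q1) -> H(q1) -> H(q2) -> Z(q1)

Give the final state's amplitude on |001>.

The amplitude on |001> is 1/2.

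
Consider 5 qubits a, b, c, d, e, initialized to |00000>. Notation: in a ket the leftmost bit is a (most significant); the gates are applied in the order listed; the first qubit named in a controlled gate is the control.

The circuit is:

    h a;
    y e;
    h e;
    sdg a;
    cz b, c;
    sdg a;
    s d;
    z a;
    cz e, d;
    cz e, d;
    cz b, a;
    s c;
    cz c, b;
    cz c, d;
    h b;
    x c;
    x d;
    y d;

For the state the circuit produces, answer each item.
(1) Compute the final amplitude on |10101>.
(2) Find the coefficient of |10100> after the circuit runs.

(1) The amplitude on |10101> is -sqrt(2)/4.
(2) The final state's coefficient on |10100> equals sqrt(2)/4.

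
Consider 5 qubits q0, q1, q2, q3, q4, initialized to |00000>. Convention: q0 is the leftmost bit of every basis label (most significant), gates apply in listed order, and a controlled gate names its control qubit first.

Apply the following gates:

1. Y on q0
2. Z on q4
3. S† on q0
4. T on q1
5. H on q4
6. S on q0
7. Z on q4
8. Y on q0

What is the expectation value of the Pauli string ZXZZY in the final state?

The observable ZXZZY averages to 0.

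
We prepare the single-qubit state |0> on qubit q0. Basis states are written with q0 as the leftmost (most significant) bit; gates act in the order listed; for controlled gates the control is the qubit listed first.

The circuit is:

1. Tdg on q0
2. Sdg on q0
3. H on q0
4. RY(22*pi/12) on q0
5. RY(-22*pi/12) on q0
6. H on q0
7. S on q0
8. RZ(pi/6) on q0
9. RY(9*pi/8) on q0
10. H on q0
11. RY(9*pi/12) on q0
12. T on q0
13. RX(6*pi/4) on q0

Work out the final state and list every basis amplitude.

The resulting statevector has amplitude -I*sqrt(sqrt(2)/4 + 1/2)*exp(I*pi/6)*sin(7*pi/16)/2 + sqrt(1/2 - sqrt(2)/4)*exp(-I*pi/12)*cos(7*pi/16)/2 - sqrt(sqrt(2)/4 + 1/2)*exp(-I*pi/12)*cos(7*pi/16)/2 + I*sqrt(1/2 - sqrt(2)/4)*exp(I*pi/6)*cos(7*pi/16)/2 - sqrt(1/2 - sqrt(2)/4)*exp(-I*pi/12)*sin(7*pi/16)/2 + I*sqrt(sqrt(2)/4 + 1/2)*exp(I*pi/6)*cos(7*pi/16)/2 - sqrt(sqrt(2)/4 + 1/2)*exp(-I*pi/12)*sin(7*pi/16)/2 + I*sqrt(1/2 - sqrt(2)/4)*exp(I*pi/6)*sin(7*pi/16)/2 on |0>, -I*sqrt(sqrt(2)/4 + 1/2)*exp(-I*pi/12)*sin(7*pi/16)/2 - sqrt(sqrt(2)/4 + 1/2)*exp(I*pi/6)*sin(7*pi/16)/2 - I*sqrt(1/2 - sqrt(2)/4)*exp(-I*pi/12)*sin(7*pi/16)/2 - I*sqrt(sqrt(2)/4 + 1/2)*exp(-I*pi/12)*cos(7*pi/16)/2 + sqrt(1/2 - sqrt(2)/4)*exp(I*pi/6)*cos(7*pi/16)/2 + I*sqrt(1/2 - sqrt(2)/4)*exp(-I*pi/12)*cos(7*pi/16)/2 + sqrt(sqrt(2)/4 + 1/2)*exp(I*pi/6)*cos(7*pi/16)/2 + sqrt(1/2 - sqrt(2)/4)*exp(I*pi/6)*sin(7*pi/16)/2 on |1>. Key observation: gates 2-7 undo each other exactly, leaving only the rest of the circuit to track.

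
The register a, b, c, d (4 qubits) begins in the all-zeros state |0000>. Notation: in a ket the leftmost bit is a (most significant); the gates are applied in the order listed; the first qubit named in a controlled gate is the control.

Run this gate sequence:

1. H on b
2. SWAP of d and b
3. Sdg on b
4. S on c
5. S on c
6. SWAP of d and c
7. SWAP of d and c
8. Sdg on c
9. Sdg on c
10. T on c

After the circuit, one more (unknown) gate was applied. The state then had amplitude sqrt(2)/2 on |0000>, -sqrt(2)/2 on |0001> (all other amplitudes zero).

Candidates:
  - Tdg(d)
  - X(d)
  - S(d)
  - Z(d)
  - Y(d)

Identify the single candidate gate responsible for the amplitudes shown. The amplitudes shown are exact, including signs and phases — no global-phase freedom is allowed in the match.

The applied gate was Z(d). Key observation: gates 4-9 undo each other exactly, leaving only the rest of the circuit to track.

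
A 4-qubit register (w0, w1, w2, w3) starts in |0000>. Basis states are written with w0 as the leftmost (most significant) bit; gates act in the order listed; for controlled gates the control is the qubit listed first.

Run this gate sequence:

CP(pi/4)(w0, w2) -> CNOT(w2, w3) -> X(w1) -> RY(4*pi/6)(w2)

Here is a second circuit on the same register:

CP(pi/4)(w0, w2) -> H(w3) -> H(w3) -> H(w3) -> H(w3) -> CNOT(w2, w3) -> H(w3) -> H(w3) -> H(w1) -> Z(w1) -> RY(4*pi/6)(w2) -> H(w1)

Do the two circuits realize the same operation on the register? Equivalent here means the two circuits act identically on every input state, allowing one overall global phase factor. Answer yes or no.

Yes, they are equivalent — the unitaries differ by at most a global phase.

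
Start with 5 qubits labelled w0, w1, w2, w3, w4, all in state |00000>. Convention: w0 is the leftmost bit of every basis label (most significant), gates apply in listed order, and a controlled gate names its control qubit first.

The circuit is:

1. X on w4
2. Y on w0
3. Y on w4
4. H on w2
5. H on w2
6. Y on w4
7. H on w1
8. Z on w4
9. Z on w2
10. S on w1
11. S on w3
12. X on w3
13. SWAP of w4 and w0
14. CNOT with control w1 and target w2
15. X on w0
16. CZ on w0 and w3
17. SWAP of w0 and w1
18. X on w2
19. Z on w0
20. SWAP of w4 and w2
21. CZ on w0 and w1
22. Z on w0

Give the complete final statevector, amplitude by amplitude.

The final amplitudes are -sqrt(2)*I/2 on |00111>, sqrt(2)/2 on |10110>, and 0 on every other basis state. Key observation: gates 3-6 undo each other exactly, leaving only the rest of the circuit to track.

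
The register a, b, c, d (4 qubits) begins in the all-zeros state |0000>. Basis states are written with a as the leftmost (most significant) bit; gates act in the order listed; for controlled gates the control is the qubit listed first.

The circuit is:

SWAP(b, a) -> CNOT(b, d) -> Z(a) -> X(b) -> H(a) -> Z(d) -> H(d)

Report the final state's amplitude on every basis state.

The resulting statevector has amplitude 1/2 on |0100>, 1/2 on |0101>, 1/2 on |1100>, 1/2 on |1101>, and 0 on every other basis state.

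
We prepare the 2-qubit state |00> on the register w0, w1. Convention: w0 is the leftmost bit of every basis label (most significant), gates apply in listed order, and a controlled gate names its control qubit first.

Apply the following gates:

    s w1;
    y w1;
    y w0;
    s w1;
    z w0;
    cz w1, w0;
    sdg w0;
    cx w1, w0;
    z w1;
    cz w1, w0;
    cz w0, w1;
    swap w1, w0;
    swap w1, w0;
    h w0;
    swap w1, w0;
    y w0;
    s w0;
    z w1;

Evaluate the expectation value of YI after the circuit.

In the final state, YI has expectation 0.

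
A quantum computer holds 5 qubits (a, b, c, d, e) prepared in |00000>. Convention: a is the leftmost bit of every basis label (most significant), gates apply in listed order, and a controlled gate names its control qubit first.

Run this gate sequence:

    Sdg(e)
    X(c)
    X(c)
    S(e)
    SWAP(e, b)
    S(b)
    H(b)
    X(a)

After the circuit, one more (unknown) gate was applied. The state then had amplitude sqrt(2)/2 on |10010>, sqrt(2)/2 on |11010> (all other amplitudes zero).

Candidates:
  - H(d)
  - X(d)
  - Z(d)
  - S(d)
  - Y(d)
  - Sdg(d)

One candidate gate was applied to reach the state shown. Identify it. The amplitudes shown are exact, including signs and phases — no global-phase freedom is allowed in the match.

The unique candidate consistent with the amplitudes is X(d). Key observation: the block from step 1 through step 4 cancels to the identity and can be dropped.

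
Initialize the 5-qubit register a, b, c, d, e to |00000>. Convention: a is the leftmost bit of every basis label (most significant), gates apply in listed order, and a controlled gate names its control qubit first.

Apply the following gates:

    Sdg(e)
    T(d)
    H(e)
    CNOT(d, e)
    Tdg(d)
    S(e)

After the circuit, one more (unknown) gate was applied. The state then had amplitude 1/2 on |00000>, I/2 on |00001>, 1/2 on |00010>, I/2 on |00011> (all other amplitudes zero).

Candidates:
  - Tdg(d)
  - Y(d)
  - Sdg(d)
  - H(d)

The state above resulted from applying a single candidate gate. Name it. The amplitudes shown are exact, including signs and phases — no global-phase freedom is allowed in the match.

It was H(d) that produced the state shown.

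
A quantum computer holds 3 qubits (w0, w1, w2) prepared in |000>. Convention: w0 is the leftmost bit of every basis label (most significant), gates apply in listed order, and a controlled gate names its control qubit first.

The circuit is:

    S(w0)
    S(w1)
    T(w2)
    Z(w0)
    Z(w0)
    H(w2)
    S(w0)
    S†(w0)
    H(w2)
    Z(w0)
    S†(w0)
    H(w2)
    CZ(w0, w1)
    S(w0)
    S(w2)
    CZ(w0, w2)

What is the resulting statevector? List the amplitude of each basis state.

The final amplitudes are sqrt(2)/2 on |000>, sqrt(2)*I/2 on |001>, and 0 on every other basis state.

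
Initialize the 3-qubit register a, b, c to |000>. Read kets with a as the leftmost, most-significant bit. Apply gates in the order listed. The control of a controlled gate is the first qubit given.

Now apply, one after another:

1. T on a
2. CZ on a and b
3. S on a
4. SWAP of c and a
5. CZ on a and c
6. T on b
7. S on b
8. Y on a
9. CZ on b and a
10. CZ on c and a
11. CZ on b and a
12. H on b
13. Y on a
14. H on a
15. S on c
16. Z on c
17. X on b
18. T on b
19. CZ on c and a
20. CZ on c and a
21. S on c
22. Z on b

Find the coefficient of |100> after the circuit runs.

The final state's coefficient on |100> equals 1/2. Key observation: gates 19-20 undo each other exactly, leaving only the rest of the circuit to track.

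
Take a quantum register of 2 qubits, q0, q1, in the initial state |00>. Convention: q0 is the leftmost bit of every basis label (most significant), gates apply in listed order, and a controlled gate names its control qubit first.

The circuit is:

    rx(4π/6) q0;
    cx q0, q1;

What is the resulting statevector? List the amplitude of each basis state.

The resulting statevector has amplitude 1/2 on |00>, 0 on |01>, 0 on |10>, -sqrt(3)*I/2 on |11>.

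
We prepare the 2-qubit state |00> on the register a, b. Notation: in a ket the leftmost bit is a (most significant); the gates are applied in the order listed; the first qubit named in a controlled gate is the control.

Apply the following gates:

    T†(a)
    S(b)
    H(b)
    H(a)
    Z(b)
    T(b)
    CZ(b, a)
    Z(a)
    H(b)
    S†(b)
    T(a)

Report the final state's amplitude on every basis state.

The final amplitudes are sqrt(2)*(1 - exp(I*pi/4))/4 on |00>, sqrt(2)*(-I - exp(3*I*pi/4))/4 on |01>, sqrt(2)*(-I - exp(I*pi/4))/4 on |10>, sqrt(2)*(1 + exp(3*I*pi/4))/4 on |11>.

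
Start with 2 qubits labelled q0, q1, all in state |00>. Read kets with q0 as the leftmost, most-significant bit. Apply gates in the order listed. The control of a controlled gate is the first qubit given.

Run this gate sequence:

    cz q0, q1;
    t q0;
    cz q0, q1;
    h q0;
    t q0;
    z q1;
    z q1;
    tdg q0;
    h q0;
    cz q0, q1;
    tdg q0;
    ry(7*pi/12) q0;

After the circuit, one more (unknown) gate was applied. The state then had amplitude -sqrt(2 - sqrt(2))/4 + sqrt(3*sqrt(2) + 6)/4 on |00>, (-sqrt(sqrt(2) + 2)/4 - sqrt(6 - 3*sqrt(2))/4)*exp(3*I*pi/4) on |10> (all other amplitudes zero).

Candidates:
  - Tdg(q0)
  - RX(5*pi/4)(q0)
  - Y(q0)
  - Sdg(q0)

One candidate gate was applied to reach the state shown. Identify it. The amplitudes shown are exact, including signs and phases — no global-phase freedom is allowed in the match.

The unique candidate consistent with the amplitudes is Tdg(q0). Key observation: the block from step 3 through step 10 cancels to the identity and can be dropped.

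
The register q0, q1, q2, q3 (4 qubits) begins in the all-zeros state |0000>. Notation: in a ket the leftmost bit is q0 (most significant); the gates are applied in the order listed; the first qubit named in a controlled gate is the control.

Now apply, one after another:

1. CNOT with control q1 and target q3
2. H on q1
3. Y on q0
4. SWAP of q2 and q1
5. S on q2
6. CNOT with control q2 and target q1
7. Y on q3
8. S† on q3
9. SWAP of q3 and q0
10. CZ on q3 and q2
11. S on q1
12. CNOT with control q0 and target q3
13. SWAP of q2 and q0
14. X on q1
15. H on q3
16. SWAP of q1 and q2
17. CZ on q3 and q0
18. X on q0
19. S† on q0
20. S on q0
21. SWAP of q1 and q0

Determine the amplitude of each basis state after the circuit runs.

The resulting statevector has amplitude I/2 on |1000>, -I/2 on |1001>, I/2 on |1110>, I/2 on |1111>, and 0 on every other basis state.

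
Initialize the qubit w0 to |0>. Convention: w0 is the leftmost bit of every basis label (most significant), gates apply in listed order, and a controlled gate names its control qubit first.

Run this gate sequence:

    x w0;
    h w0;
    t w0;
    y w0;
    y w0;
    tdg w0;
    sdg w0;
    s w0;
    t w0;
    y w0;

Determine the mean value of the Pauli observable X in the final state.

The observable X averages to sqrt(2)/2.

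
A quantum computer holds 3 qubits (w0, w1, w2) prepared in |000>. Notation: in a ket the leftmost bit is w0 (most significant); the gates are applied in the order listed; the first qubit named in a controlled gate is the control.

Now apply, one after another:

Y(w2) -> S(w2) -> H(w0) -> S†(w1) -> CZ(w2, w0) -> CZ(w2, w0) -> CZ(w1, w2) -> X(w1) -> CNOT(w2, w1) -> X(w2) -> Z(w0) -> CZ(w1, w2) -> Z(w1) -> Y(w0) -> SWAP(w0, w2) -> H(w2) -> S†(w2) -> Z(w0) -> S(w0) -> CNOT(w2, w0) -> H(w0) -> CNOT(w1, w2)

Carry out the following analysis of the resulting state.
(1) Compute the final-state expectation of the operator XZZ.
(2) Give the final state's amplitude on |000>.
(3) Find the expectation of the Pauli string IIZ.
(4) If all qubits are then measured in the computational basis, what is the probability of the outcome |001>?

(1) In the final state, XZZ has expectation 1.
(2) The amplitude on |000> is -sqrt(2)*I/2.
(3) The expectation value of IIZ is 1.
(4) The probability of measuring |001> is 0.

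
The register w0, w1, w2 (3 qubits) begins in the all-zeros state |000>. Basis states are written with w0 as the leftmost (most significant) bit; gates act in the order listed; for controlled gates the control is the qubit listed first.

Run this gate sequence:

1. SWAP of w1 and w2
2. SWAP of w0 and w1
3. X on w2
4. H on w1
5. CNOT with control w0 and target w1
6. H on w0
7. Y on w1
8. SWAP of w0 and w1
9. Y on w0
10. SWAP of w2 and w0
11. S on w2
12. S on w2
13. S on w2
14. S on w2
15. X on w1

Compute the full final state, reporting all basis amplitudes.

The final amplitudes are 0 on |000>, 0 on |001>, 0 on |010>, 0 on |011>, 1/2 on |100>, 1/2 on |101>, 1/2 on |110>, 1/2 on |111>.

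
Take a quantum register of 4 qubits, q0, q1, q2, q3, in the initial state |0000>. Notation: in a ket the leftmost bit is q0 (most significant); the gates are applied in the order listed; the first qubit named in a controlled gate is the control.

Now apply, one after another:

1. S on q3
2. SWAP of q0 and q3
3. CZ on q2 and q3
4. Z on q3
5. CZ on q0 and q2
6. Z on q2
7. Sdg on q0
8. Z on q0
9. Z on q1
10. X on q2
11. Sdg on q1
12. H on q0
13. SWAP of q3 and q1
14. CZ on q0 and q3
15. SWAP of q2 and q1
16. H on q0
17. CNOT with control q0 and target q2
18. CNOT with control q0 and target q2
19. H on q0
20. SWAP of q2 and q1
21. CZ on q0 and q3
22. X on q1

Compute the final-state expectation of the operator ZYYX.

The expectation value of ZYYX is 0.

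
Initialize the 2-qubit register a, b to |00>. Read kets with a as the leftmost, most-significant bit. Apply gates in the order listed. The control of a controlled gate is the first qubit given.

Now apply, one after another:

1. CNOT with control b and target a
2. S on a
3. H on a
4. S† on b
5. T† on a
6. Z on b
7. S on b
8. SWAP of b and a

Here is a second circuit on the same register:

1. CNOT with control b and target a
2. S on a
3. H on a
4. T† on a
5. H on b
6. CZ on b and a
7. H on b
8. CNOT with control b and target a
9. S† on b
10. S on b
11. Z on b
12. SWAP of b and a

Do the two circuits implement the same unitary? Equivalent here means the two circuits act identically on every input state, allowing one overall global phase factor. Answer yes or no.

No: there is an input state on which the two circuits produce genuinely different outputs (not merely differing by a phase).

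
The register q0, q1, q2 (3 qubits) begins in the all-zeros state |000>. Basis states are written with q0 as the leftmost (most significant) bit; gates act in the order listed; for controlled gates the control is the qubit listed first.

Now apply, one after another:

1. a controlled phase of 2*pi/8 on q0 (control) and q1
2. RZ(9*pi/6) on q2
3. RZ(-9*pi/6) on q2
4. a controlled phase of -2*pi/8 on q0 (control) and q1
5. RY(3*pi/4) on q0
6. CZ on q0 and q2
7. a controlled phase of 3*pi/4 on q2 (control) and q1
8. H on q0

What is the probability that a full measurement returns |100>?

A full measurement returns |100> with probability 1/2 - sqrt(2)/4. Key observation: gates 1-4 undo each other exactly, leaving only the rest of the circuit to track.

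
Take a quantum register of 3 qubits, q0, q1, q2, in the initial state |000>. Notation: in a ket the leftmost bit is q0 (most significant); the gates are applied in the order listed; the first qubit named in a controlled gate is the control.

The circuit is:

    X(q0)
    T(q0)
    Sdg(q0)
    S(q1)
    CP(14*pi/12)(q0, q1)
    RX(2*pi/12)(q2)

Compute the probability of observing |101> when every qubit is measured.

The probability of measuring |101> is 1/2 - sqrt(3)/4.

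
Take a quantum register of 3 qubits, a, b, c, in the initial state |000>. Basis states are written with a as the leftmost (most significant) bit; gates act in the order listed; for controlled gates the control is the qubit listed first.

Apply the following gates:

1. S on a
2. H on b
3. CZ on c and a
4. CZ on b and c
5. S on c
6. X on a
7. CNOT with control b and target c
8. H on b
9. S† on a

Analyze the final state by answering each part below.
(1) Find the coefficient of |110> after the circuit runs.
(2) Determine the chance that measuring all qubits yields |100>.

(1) The amplitude on |110> is -I/2.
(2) Outcome |100> occurs with probability 1/4.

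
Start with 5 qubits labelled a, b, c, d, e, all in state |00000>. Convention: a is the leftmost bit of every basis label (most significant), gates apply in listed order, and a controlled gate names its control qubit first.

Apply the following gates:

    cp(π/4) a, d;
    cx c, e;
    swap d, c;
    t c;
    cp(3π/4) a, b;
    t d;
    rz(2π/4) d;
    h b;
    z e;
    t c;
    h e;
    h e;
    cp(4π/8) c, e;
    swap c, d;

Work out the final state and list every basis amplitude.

After the circuit, the state carries amplitude -sqrt(2)*exp(3*I*pi/4)/2 on |00000>, -sqrt(2)*exp(3*I*pi/4)/2 on |01000>, and 0 on every other basis state. Key observation: gates 11-12 undo each other exactly, leaving only the rest of the circuit to track.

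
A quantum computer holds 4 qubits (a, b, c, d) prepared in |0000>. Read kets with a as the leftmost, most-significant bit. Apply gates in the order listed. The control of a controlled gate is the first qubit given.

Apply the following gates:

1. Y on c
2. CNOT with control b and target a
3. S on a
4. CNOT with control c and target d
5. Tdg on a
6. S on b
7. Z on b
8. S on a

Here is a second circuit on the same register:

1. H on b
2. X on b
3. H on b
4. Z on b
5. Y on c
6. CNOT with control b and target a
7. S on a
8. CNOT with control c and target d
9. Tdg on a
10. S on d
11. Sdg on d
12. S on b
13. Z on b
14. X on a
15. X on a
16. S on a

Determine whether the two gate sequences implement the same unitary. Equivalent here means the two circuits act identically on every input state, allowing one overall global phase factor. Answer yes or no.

Yes, they are equivalent — the unitaries differ by at most a global phase.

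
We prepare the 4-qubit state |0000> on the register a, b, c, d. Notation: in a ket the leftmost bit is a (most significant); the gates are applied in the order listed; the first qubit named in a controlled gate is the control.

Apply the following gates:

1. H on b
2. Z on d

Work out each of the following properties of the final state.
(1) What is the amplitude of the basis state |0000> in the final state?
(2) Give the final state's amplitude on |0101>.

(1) The final state's coefficient on |0000> equals sqrt(2)/2.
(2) The final state's coefficient on |0101> equals 0.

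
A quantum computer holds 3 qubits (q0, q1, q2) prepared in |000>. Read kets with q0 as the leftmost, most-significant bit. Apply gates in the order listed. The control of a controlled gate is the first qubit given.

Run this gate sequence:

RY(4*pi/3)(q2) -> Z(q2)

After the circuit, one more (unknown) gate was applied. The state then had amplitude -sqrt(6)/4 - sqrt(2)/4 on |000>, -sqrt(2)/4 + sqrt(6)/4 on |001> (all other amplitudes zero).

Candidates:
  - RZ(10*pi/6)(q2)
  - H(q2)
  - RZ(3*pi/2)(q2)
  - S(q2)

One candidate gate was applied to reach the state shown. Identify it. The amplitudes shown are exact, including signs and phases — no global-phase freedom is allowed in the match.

The unique candidate consistent with the amplitudes is H(q2).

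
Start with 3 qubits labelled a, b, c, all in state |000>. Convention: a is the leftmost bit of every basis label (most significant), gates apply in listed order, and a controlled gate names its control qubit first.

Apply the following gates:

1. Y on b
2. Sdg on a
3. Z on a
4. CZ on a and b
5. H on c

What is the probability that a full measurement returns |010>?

Outcome |010> occurs with probability 1/2.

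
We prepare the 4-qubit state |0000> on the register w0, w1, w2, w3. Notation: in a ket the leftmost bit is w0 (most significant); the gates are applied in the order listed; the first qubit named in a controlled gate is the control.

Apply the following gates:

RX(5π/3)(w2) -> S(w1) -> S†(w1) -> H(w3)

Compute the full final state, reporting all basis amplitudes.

The final amplitudes are -sqrt(6)/4 on |0000>, -sqrt(6)/4 on |0001>, -sqrt(2)*I/4 on |0010>, -sqrt(2)*I/4 on |0011>, and 0 on every other basis state. Key observation: the block from step 2 through step 3 cancels to the identity and can be dropped.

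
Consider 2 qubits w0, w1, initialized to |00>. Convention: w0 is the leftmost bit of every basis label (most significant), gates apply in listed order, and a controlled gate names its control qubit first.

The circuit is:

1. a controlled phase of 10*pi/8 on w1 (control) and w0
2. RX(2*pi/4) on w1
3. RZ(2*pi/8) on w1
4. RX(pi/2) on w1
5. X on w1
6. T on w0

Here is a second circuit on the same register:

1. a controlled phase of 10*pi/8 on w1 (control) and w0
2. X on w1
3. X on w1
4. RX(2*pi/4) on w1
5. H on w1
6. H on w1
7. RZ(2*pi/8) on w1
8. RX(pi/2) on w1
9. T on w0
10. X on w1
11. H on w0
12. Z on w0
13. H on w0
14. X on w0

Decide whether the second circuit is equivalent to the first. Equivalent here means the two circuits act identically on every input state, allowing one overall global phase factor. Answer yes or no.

Yes: on every input state the two circuits agree up to one overall phase factor.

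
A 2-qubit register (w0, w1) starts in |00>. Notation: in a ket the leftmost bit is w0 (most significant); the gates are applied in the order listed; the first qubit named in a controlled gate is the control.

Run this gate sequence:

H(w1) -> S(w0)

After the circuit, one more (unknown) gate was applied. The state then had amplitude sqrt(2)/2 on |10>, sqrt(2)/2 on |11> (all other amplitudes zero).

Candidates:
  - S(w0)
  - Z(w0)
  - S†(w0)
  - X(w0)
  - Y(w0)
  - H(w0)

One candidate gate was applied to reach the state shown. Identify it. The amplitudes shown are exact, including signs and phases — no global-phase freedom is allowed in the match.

The applied gate was X(w0).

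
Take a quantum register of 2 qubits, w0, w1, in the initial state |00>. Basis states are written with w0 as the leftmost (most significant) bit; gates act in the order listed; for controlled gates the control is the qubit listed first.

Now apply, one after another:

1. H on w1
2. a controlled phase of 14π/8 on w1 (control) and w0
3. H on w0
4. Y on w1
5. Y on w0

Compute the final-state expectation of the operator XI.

In the final state, XI has expectation -1.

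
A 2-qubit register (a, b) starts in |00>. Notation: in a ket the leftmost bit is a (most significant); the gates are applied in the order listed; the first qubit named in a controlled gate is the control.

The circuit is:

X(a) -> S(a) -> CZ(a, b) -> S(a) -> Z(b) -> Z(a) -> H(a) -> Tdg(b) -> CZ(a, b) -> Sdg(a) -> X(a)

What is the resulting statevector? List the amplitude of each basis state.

The final amplitudes are sqrt(2)*I/2 on |00>, 0 on |01>, sqrt(2)/2 on |10>, 0 on |11>.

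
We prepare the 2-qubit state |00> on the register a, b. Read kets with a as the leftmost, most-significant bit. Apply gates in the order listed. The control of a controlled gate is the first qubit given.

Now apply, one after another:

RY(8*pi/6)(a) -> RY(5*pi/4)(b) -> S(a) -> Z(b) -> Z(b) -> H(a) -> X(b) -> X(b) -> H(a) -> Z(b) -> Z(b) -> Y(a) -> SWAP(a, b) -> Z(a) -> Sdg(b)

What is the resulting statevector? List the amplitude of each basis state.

The final amplitudes are -sqrt(6 - 3*sqrt(2))/4 on |00>, sqrt(2 - sqrt(2))/4 on |01>, -sqrt(3*sqrt(2) + 6)/4 on |10>, sqrt(sqrt(2) + 2)/4 on |11>. Key observation: gates 4-11 undo each other exactly, leaving only the rest of the circuit to track.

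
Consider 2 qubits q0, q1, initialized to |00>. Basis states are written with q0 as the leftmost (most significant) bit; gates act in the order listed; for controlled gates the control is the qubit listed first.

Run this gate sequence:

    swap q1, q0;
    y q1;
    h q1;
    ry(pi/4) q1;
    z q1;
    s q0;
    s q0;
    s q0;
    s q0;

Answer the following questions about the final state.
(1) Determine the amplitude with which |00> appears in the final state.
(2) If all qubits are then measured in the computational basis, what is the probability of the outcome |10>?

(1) |00> carries amplitude sqrt(2)*I*sqrt(2 - sqrt(2))/4 + sqrt(2)*I*sqrt(sqrt(2) + 2)/4 in the final state. Key observation: the block from step 6 through step 9 cancels to the identity and can be dropped.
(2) The probability of measuring |10> is 0.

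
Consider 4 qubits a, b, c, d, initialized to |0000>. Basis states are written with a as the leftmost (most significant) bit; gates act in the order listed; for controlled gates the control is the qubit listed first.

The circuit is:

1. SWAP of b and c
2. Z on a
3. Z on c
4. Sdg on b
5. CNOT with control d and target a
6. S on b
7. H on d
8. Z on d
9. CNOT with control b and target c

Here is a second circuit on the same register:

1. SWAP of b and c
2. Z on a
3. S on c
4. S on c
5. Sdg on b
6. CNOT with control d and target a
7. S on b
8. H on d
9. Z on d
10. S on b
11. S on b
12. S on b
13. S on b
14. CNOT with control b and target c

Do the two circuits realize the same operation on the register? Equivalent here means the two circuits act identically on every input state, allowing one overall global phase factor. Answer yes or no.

Yes — the two circuits implement the same unitary up to a global phase.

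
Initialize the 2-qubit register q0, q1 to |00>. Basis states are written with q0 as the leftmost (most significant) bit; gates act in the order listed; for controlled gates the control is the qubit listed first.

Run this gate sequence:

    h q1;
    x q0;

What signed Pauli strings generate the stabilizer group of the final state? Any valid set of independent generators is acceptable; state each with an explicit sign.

The stabilizer group can be generated by +IX, -ZI, among other valid generating sets.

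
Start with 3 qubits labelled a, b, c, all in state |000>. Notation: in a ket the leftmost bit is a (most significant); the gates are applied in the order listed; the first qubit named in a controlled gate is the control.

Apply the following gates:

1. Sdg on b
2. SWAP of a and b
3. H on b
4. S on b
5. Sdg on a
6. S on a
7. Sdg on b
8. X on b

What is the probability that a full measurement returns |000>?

A full measurement returns |000> with probability 1/2. Key observation: gates 4-7 undo each other exactly, leaving only the rest of the circuit to track.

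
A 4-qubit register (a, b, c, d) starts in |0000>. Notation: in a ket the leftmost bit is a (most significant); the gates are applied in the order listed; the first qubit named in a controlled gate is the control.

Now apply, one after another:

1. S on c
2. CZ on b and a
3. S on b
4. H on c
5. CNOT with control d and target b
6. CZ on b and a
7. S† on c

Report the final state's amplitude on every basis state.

The final amplitudes are sqrt(2)/2 on |0000>, -sqrt(2)*I/2 on |0010>, and 0 on every other basis state.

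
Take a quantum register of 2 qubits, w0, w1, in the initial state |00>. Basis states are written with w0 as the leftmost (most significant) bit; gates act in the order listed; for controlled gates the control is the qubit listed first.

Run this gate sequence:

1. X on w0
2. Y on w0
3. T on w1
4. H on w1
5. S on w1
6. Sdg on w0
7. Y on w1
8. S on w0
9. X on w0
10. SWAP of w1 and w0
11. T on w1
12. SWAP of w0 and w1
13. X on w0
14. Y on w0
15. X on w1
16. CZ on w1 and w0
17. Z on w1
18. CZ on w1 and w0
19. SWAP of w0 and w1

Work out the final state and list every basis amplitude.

The final amplitudes are 0 on |00>, sqrt(2)*exp(3*I*pi/4)/2 on |01>, 0 on |10>, -sqrt(2)*exp(I*pi/4)/2 on |11>.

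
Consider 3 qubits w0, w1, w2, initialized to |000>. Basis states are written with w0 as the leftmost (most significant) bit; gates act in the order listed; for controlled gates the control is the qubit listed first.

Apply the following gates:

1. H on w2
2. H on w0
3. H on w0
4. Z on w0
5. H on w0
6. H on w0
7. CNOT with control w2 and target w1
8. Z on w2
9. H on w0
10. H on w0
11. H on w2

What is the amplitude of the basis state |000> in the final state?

|000> carries amplitude 1/2 in the final state.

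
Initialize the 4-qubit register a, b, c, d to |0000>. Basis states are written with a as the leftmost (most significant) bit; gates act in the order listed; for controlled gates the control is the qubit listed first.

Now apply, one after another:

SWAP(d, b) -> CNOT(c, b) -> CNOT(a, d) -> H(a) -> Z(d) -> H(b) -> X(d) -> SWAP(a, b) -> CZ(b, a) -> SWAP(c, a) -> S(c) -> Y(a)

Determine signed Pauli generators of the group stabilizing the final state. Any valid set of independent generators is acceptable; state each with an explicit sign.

The stabilizer group can be generated by +IXZI, +IZYI, -ZIII, -IIIZ, among other valid generating sets.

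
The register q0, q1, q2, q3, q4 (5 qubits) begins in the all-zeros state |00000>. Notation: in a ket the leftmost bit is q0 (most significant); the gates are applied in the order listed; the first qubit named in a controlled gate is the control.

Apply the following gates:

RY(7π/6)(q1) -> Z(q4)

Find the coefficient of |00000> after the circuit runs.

The final state's coefficient on |00000> equals -sqrt(6)/4 + sqrt(2)/4.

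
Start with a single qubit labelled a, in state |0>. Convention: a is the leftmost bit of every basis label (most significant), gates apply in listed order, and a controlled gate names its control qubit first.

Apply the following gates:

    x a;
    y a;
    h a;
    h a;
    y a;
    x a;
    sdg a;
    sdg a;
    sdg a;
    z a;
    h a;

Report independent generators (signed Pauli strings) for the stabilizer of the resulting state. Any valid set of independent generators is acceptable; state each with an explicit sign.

The stabilizer group can be generated by +X, among other valid generating sets.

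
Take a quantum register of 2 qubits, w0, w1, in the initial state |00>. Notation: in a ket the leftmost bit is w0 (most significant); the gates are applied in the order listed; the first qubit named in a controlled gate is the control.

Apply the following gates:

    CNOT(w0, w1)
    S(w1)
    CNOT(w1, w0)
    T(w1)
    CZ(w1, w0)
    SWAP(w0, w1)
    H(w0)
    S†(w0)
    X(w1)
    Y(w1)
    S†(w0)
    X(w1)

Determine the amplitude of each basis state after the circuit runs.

The resulting statevector has amplitude 0 on |00>, -sqrt(2)*I/2 on |01>, 0 on |10>, sqrt(2)*I/2 on |11>.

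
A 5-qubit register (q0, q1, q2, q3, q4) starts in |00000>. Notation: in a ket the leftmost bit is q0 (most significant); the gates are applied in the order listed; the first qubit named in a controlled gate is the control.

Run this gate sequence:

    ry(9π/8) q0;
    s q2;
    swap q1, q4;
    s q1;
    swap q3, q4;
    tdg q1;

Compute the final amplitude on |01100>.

The final state's coefficient on |01100> equals 0.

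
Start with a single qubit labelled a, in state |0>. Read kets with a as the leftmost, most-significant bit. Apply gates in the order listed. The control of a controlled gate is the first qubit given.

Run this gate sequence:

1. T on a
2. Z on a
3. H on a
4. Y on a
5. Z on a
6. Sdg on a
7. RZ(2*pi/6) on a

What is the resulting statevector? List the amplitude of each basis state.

The final amplitudes are -sqrt(2)*exp(I*pi/3)/2 on |0>, -sqrt(2)*exp(I*pi/6)/2 on |1>.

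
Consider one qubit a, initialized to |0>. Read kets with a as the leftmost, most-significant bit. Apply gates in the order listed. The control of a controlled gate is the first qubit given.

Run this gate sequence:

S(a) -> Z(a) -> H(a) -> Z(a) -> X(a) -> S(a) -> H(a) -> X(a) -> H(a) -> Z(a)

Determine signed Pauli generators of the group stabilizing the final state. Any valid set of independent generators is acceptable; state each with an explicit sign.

One valid set of independent stabilizer generators is -Y (any independent generating set of the same group is equally correct). Key observation: gates 7-10 undo each other exactly, leaving only the rest of the circuit to track.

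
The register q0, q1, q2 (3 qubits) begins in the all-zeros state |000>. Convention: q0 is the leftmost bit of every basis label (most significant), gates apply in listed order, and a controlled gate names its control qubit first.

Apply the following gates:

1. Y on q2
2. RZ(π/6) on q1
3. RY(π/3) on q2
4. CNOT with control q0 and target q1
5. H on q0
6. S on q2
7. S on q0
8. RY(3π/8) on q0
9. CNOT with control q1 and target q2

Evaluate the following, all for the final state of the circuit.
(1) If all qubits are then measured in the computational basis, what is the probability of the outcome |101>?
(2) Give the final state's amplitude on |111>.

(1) The probability of measuring |101> is 3/8.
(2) The final state's coefficient on |111> equals 0.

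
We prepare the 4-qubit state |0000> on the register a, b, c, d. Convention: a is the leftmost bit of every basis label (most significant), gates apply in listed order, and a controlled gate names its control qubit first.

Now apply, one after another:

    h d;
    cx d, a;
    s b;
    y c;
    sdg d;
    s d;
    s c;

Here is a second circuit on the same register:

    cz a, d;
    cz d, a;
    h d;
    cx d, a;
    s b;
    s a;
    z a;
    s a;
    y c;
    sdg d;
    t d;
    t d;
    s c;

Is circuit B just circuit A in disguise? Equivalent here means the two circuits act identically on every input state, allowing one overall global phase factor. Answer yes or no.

Yes: on every input state the two circuits agree up to one overall phase factor.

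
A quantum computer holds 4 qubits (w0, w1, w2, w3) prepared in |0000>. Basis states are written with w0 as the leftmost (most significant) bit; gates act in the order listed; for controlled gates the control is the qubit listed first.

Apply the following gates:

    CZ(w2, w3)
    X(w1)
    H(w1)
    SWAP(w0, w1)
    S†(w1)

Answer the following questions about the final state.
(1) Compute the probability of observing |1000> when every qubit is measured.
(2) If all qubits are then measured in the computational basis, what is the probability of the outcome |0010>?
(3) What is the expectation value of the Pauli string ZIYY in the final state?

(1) A full measurement returns |1000> with probability 1/2.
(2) Outcome |0010> occurs with probability 0.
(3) In the final state, ZIYY has expectation 0.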